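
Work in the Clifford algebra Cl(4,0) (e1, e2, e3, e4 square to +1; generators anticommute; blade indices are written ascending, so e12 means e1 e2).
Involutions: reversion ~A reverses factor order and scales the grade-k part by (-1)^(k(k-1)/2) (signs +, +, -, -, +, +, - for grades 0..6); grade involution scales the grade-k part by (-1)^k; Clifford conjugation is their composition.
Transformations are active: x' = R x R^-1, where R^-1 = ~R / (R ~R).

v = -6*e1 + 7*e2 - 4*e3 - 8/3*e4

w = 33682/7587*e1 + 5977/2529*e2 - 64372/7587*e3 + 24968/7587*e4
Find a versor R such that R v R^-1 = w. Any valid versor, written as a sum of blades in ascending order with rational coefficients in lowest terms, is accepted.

Sketch: the shared square 973/9 makes R = v + w = -11840/7587*e1 + 23680/2529*e2 - 94720/7587*e3 + 4736/7587*e4 the natural versor; its sandwich fixes that direction, negates (v - w)/2, and sends v to w.
Answer: -11840/7587*e1 + 23680/2529*e2 - 94720/7587*e3 + 4736/7587*e4


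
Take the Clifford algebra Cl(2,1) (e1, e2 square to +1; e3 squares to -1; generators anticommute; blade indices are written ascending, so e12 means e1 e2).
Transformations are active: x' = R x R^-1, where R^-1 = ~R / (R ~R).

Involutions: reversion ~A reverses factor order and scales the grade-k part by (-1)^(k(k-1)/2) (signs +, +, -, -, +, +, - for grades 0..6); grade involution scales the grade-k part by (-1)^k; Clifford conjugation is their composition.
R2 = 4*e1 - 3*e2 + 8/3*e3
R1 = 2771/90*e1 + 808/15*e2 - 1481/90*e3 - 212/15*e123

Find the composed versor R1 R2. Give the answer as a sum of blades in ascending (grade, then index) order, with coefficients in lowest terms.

Distribute over the terms of R2 (each basis-blade product reordered to ascending indices, repeated generators contracted through their squares):
R1 (4*e1) = 5542/45 - 3232/15*e12 + 2962/45*e13 - 848/15*e23
R1 (-3*e2) = -808/5 - 2771/30*e12 - 212/5*e13 - 1481/30*e23
R1 (8/3*e3) = 5924/135 + 1696/45*e12 + 11084/135*e13 + 6464/45*e23
Summing the partial products and collecting blades:
Answer: 734/135 - 24313/90*e12 + 14246/135*e13 + 3397/90*e23


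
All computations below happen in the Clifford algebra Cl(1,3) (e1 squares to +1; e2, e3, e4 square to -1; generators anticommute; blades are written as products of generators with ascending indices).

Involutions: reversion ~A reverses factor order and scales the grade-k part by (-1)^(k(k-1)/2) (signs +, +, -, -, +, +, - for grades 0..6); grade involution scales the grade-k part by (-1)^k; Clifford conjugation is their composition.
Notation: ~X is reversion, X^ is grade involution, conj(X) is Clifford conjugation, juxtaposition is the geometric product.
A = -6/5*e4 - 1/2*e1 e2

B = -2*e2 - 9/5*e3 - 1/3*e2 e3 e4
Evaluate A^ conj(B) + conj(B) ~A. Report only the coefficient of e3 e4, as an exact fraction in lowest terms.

first term: e1 + 2/5*e2 e3 - 12/5*e2 e4 - 54/25*e3 e4 - 9/10*e1 e2 e3 - 1/6*e1 e3 e4
second term: e1 - 2/5*e2 e3 - 12/5*e2 e4 - 54/25*e3 e4 + 9/10*e1 e2 e3 - 1/6*e1 e3 e4
Answer: -108/25


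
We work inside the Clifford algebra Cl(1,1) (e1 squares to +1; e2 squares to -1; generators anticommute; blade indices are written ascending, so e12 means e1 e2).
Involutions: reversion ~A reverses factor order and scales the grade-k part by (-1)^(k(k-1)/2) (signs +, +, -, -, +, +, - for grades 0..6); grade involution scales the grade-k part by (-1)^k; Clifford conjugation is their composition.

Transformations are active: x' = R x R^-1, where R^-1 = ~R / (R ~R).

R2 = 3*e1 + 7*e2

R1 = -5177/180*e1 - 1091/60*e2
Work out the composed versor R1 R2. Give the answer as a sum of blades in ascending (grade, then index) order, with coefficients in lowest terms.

Distribute over the terms of R1 (each basis-blade product reordered to ascending indices, repeated generators contracted through their squares):
(-5177/180*e1) R2 = -5177/60 - 36239/180*e12
(-1091/60*e2) R2 = 7637/60 + 1091/20*e12
Summing the partial products and collecting blades:
Answer: 41 - 1321/9*e12


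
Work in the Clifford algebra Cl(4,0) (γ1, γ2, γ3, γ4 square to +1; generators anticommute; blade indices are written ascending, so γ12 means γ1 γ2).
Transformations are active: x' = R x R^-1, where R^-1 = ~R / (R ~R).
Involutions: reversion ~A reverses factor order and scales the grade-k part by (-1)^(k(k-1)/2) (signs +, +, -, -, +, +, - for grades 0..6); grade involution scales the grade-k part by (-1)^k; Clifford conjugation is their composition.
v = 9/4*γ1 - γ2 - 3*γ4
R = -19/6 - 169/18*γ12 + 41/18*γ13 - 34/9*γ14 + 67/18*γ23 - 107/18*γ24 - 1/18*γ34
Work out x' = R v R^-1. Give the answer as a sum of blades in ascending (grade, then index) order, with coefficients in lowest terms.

~R = -19/6 + 169/18*γ12 - 41/18*γ13 + 34/9*γ14 - 67/18*γ23 + 107/18*γ24 + 1/18*γ34, and R ~R = 1001/6, so R^-1 = ~R / (1001/6).
R v = 979/72*γ1 + 337/8*γ2 - 89/72*γ3 + 217/18*γ4 + 767/72*γ123 + 793/72*γ124 - 167/24*γ134 - 100/9*γ234
Answer: -8513/2772*γ1 - 38/99*γ2 - 3131/1386*γ3 + 95/154*γ4


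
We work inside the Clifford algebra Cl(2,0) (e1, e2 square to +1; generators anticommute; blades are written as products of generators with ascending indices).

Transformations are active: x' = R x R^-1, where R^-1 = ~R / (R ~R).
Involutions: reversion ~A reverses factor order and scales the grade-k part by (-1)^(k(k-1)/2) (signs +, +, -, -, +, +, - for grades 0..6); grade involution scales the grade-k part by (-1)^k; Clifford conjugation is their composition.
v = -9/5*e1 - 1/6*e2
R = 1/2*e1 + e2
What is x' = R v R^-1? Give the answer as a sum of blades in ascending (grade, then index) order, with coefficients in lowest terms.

~R = 1/2*e1 + e2, and R ~R = 5/4, so R^-1 = ~R / (5/4).
R v = -16/15 + 103/60*e1 e2
Answer: 71/75*e1 - 77/50*e2


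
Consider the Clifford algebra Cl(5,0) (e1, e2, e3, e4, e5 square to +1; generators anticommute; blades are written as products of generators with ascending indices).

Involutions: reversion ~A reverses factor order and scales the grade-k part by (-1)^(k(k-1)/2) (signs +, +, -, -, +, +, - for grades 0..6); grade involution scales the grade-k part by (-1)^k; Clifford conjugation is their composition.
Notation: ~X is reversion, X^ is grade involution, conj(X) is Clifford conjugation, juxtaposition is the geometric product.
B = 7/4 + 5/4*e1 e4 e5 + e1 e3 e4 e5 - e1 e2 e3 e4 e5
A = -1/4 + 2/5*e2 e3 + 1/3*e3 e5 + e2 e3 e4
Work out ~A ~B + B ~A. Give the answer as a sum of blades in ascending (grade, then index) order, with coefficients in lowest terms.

first term: -7/16 - 1/3*e1 e4 + e1 e5 - 7/10*e2 e3 - 7/12*e3 e5 + 1/3*e1 e2 e4 - e1 e2 e5 - 5/12*e1 e3 e4 - 7/80*e1 e4 e5 - 7/4*e2 e3 e4 - 5/4*e1 e2 e3 e5 - 2/5*e1 e2 e4 e5 - 1/4*e1 e3 e4 e5 + 3/4*e1 e2 e3 e4 e5
second term: -7/16 - 1/3*e1 e4 + e1 e5 - 7/10*e2 e3 - 7/12*e3 e5 + 1/3*e1 e2 e4 - e1 e2 e5 - 5/12*e1 e3 e4 - 57/80*e1 e4 e5 - 7/4*e2 e3 e4 + 5/4*e1 e2 e3 e5 + 2/5*e1 e2 e4 e5 - 1/4*e1 e3 e4 e5 - 1/4*e1 e2 e3 e4 e5
Answer: -7/8 - 2/3*e1 e4 + 2*e1 e5 - 7/5*e2 e3 - 7/6*e3 e5 + 2/3*e1 e2 e4 - 2*e1 e2 e5 - 5/6*e1 e3 e4 - 4/5*e1 e4 e5 - 7/2*e2 e3 e4 - 1/2*e1 e3 e4 e5 + 1/2*e1 e2 e3 e4 e5


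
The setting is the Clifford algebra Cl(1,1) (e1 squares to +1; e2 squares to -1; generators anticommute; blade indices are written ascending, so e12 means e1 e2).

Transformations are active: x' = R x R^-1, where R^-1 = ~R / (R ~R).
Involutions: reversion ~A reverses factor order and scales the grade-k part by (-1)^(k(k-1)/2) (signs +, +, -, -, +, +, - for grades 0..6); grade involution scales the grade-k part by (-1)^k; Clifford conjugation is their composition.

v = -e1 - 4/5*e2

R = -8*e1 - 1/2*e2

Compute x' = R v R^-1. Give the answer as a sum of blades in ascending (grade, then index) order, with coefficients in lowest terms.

~R = -8*e1 - 1/2*e2, and R ~R = 255/4, so R^-1 = ~R / (255/4).
R v = 38/5 + 59/10*e12
Answer: -1157/1275*e1 + 868/1275*e2


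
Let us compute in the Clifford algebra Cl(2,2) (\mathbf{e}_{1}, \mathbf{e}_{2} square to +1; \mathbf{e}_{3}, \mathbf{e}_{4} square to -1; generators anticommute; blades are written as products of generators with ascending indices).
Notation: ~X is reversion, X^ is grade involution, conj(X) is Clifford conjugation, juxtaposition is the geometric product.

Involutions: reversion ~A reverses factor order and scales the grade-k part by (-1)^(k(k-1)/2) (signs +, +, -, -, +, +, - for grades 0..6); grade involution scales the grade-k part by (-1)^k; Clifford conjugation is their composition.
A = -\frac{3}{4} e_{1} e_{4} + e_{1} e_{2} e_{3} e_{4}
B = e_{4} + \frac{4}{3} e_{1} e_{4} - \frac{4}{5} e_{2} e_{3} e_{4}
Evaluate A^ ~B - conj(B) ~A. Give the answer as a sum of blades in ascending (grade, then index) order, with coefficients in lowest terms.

first term: 1 - \frac{1}{20} e_{1} - \frac{4}{3} e_{2} e_{3} - \frac{2}{5} e_{1} e_{2} e_{3}
second term: -1 - \frac{31}{20} e_{1} - \frac{4}{3} e_{2} e_{3} - \frac{8}{5} e_{1} e_{2} e_{3}
Answer: 2 + \frac{3}{2} e_{1} + \frac{6}{5} e_{1} e_{2} e_{3}


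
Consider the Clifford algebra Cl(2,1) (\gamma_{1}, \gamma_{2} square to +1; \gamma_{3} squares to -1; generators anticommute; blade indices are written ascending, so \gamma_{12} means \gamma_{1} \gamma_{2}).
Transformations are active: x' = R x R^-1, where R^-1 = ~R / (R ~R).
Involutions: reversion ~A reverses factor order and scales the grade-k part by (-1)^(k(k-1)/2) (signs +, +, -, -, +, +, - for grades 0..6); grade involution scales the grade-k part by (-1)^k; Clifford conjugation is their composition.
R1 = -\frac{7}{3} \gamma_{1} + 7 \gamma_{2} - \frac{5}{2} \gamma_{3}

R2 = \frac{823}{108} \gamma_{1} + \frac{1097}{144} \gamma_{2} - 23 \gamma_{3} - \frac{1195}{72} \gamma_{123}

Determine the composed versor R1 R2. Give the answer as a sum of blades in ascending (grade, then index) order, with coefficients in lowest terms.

Distribute over the terms of R1 (each basis-blade product reordered to ascending indices, repeated generators contracted through their squares):
(-\frac{7}{3} \gamma_{1}) R2 = -\frac{5761}{324} - \frac{7679}{432} \gamma_{12} + \frac{161}{3} \gamma_{13} + \frac{8365}{216} \gamma_{23}
(7 \gamma_{2}) R2 = \frac{7679}{144} - \frac{5761}{108} \gamma_{12} + \frac{8365}{72} \gamma_{13} - 161 \gamma_{23}
(-\frac{5}{2} \gamma_{3}) R2 = -\frac{115}{2} - \frac{5975}{144} \gamma_{12} + \frac{4115}{216} \gamma_{13} + \frac{5485}{288} \gamma_{23}
Summing the partial products and collecting blades:
Answer: -\frac{28453}{1296} - \frac{2027}{18} \gamma_{12} + \frac{20401}{108} \gamma_{13} - \frac{89189}{864} \gamma_{23}


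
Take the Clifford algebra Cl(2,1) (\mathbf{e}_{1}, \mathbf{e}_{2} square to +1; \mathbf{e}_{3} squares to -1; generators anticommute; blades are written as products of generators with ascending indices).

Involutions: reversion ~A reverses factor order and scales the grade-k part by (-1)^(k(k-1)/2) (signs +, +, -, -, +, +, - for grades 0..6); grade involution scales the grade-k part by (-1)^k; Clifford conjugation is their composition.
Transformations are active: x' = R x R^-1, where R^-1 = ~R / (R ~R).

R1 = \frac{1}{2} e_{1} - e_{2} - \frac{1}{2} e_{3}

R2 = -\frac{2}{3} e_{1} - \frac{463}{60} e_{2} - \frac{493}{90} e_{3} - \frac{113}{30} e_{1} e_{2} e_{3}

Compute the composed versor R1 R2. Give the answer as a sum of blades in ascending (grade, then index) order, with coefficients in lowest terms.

Distribute over the terms of R1 (each basis-blade product reordered to ascending indices, repeated generators contracted through their squares):
(\frac{1}{2} e_{1}) R2 = -\frac{1}{3} - \frac{463}{120} e_{1} e_{2} - \frac{493}{180} e_{1} e_{3} - \frac{113}{60} e_{2} e_{3}
(-e_{2}) R2 = \frac{463}{60} - \frac{2}{3} e_{1} e_{2} - \frac{113}{30} e_{1} e_{3} + \frac{493}{90} e_{2} e_{3}
(-\frac{1}{2} e_{3}) R2 = -\frac{493}{180} - \frac{113}{60} e_{1} e_{2} - \frac{1}{3} e_{1} e_{3} - \frac{463}{120} e_{2} e_{3}
Summing the partial products and collecting blades:
Answer: \frac{209}{45} - \frac{769}{120} e_{1} e_{2} - \frac{1231}{180} e_{1} e_{3} - \frac{19}{72} e_{2} e_{3}


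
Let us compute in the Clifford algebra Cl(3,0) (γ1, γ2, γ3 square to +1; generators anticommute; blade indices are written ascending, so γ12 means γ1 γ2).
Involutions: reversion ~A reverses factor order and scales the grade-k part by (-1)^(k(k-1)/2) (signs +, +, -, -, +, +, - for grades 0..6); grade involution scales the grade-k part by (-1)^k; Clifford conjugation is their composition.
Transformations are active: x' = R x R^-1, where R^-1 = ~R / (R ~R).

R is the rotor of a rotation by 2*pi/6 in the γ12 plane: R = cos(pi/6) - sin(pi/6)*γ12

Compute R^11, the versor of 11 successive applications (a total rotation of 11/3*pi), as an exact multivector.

Because a rotor carries half the rotation angle, composing 11 copies of this γ12-plane rotor multiplies the phase: 11*(pi/6) = 11*pi/6, hence R^11 = cos(11*pi/6) - sin(11*pi/6)*γ12.
cos(11*pi/6) = sqrt(3)/2 and sin(11*pi/6) = -1/2, so R^11 = sqrt(3)/2 + 1/2*γ12. The net rotation is 5/3*pi (after discarding 1 full turn, each of which contributes a factor -1 to the rotor); the rotor keeps the half-angle phase exactly.
Answer: sqrt(3)/2 + 1/2*γ12


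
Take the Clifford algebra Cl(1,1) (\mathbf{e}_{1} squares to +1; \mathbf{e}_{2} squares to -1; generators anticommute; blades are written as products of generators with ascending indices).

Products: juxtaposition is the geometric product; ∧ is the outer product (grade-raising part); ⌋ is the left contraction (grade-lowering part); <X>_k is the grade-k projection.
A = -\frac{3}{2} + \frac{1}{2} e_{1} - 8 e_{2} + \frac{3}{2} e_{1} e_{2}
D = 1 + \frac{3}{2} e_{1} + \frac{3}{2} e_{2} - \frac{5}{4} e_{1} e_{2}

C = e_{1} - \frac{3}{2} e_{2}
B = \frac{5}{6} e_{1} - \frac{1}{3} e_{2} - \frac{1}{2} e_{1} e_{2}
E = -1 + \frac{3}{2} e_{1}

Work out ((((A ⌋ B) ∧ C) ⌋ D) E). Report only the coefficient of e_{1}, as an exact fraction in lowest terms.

step 1: -3 + \frac{11}{4} e_{1} + \frac{1}{4} e_{2} + \frac{3}{4} e_{1} e_{2}
step 2: -3 e_{1} + \frac{9}{2} e_{2} - \frac{35}{8} e_{1} e_{2}
step 3: -\frac{185}{32} - \frac{45}{8} e_{1} + \frac{15}{4} e_{2}
step 4: -\frac{85}{32} - \frac{195}{64} e_{1} - \frac{15}{4} e_{2} - \frac{45}{8} e_{1} e_{2}
Answer: -\frac{195}{64}


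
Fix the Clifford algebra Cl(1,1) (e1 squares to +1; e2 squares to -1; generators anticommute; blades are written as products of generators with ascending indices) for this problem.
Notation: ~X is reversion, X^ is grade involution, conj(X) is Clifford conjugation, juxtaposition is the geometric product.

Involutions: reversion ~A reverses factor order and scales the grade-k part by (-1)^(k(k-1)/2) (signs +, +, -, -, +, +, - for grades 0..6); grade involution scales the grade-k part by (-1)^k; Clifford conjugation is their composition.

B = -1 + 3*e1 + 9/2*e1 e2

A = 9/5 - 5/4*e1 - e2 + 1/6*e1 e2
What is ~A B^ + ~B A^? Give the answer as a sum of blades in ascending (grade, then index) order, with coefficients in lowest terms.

first term: 6/5 - 173/20*e1 - 41/8*e2 + 79/15*e1 e2
second term: 6/5 + 173/20*e1 + 41/8*e2 - 79/15*e1 e2
Answer: 12/5


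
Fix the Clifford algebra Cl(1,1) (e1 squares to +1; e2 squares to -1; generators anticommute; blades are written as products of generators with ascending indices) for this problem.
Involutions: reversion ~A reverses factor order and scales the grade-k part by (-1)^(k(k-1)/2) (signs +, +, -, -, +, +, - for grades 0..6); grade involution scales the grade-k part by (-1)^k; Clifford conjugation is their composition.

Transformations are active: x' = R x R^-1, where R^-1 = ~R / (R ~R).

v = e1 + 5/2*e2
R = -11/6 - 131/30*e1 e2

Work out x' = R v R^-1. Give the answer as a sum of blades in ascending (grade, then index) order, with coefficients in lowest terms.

~R = -11/6 + 131/30*e1 e2, and R ~R = -1178/75, so R^-1 = ~R / (-1178/75).
R v = 109/12*e1 - 13/60*e2
Answer: 15839/14136*e1 - 36055/14136*e2


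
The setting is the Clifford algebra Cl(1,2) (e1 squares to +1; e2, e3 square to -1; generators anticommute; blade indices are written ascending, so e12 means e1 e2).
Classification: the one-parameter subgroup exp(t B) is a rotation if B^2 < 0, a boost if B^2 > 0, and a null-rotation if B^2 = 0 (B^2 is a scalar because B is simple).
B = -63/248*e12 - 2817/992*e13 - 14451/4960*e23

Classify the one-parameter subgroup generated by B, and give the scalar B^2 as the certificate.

B^2 term by term: the squares give (-63/248)^2*(e12)^2 + (-2817/992)^2*(e13)^2 + (-14451/4960)^2*(e23)^2 = 3969/61504*(+1) + 7935489/984064*(+1) + 208831401/24601600*(-1) = -9/25 (each basis 2-blade squares to minus the product of its generators' squares); cross terms between blades sharing an index anticommute and cancel. So B^2 = -9/25.
Answer: rotation, certificate B^2 = -9/25. No conjugation can change B^2 = -9/25; the sign gives the class.


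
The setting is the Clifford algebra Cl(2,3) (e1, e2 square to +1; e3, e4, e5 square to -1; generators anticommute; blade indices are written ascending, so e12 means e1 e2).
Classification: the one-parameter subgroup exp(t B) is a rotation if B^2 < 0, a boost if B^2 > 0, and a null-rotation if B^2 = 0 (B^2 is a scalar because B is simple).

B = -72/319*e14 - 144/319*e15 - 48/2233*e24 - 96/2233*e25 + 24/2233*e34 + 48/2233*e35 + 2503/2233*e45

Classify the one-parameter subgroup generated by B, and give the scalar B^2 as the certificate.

B^2 term by term: the squares give (-72/319)^2*(e14)^2 + (-144/319)^2*(e15)^2 + (-48/2233)^2*(e24)^2 + (-96/2233)^2*(e25)^2 + (24/2233)^2*(e34)^2 + (48/2233)^2*(e35)^2 + (2503/2233)^2*(e45)^2 = 5184/101761*(+1) + 20736/101761*(+1) + 2304/4986289*(+1) + 9216/4986289*(+1) + 576/4986289*(-1) + 2304/4986289*(-1) + 6265009/4986289*(-1) = -1 (each basis 2-blade squares to minus the product of its generators' squares); cross terms between blades sharing an index anticommute and cancel; the commuting (index-disjoint) pairs give grade-4 terms 2*c*c'*(blade product), which cancel blade by blade — e1245: -13824/712327 + 13824/712327 = 0; e1345: 6912/712327 - 6912/712327 = 0; e2345: 4608/4986289 - 4608/4986289 = 0 — confirming B is simple. So B^2 = -1.
Answer: rotation, certificate B^2 = -1. Key observation: B^2 = -1 is a conjugation invariant, so its sign decides the class regardless of the surface form of B.


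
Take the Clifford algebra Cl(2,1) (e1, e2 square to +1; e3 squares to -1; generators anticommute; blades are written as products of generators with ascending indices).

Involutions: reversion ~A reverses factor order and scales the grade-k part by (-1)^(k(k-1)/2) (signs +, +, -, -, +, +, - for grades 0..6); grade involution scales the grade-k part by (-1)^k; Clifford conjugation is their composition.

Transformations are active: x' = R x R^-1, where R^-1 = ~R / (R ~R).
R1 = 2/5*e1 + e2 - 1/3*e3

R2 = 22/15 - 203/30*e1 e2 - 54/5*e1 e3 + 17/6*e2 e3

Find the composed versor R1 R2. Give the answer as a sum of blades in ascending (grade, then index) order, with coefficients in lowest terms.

Distribute over the terms of R1 (each basis-blade product reordered to ascending indices, repeated generators contracted through their squares):
(2/5*e1) R2 = 44/75*e1 - 203/75*e2 - 108/25*e3 + 17/15*e1 e2 e3
(e2) R2 = 203/30*e1 + 22/15*e2 + 17/6*e3 + 54/5*e1 e2 e3
(-1/3*e3) R2 = 18/5*e1 - 17/18*e2 - 22/45*e3 + 203/90*e1 e2 e3
Summing the partial products and collecting blades:
Answer: 1643/150*e1 - 983/450*e2 - 889/450*e3 + 1277/90*e1 e2 e3


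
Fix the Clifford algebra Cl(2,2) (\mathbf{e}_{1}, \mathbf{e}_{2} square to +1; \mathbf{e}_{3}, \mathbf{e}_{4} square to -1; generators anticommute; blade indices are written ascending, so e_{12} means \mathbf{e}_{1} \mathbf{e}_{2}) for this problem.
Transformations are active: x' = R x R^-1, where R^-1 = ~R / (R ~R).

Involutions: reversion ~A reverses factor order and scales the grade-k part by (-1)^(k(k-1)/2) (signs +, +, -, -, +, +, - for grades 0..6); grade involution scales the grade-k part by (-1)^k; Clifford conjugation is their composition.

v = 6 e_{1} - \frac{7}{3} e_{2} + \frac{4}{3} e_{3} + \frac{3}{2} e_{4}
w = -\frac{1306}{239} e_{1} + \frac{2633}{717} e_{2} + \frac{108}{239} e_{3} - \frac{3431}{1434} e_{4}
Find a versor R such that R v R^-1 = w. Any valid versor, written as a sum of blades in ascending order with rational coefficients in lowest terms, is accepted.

Since q(v) = q(w) = \frac{449}{12}, the sum R = v + w = \frac{128}{239} e_{1} + \frac{320}{239} e_{2} + \frac{1280}{717} e_{3} - \frac{640}{717} e_{4} does the job whenever invertible.
Answer: \frac{128}{239} e_{1} + \frac{320}{239} e_{2} + \frac{1280}{717} e_{3} - \frac{640}{717} e_{4}


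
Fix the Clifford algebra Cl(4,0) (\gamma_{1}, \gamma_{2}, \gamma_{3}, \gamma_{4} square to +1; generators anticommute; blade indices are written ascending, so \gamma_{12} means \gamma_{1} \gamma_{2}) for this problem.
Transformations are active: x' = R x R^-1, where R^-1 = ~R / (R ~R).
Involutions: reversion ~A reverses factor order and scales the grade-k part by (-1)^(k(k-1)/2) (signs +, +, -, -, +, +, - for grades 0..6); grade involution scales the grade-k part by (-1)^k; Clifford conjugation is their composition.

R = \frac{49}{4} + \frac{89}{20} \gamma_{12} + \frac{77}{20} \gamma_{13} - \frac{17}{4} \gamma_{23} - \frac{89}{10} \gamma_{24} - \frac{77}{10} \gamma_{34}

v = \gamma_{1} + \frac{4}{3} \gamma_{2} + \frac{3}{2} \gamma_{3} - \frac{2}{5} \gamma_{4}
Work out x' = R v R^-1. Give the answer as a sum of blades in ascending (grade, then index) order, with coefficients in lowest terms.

~R = \frac{49}{4} - \frac{89}{20} \gamma_{12} - \frac{77}{20} \gamma_{13} + \frac{17}{4} \gamma_{23} + \frac{89}{10} \gamma_{24} + \frac{77}{10} \gamma_{34}, and R ~R = \frac{1365}{4}, so R^-1 = ~R / (\frac{1365}{4}).
R v = \frac{575}{24} \gamma_{1} + \frac{5441}{600} \gamma_{2} + \frac{13963}{600} \gamma_{3} + \frac{1111}{60} \gamma_{4} - \frac{65}{24} \gamma_{123} - \frac{267}{25} \gamma_{124} - \frac{231}{25} \gamma_{134} + \frac{287}{60} \gamma_{234}
Answer: \frac{12023}{6825} \gamma_{1} - \frac{8161}{9750} \gamma_{2} + \frac{11932}{34125} \gamma_{3} + \frac{7666}{6825} \gamma_{4}


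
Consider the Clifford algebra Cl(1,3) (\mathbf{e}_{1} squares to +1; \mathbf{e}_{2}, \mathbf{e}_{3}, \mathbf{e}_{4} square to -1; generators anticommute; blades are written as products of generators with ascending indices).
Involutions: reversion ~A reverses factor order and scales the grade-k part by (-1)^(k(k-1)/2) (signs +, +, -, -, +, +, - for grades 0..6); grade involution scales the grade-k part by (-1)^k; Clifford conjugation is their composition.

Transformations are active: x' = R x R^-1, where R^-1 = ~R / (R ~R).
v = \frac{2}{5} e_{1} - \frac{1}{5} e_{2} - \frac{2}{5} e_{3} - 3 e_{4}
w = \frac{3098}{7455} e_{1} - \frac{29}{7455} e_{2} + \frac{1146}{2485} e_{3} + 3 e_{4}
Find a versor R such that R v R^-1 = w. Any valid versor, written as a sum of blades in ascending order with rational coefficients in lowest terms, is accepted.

Sketch: the shared square -\frac{226}{25} makes R = v + w = \frac{1216}{1491} e_{1} - \frac{304}{1491} e_{2} + \frac{152}{2485} e_{3} the natural versor; its sandwich fixes that direction, negates (v - w)/2, and sends v to w.
Answer: \frac{1216}{1491} e_{1} - \frac{304}{1491} e_{2} + \frac{152}{2485} e_{3}


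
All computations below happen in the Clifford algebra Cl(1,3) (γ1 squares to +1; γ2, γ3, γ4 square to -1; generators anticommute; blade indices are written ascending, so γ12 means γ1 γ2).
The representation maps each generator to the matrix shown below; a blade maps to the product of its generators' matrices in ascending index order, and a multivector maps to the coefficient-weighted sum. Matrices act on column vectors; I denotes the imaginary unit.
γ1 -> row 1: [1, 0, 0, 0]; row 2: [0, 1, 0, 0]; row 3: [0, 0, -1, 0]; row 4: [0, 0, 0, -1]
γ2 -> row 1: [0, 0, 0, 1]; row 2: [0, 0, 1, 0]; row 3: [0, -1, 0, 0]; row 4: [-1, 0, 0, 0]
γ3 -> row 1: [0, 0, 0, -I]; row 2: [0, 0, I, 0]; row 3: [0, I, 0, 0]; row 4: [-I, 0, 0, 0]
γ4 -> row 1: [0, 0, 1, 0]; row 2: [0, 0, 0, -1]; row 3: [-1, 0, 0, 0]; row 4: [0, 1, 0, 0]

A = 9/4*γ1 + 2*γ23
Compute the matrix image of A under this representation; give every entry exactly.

Bivector images (products of the table entries): rho(γ23) = rho(γ2)rho(γ3) = row 1: [-I, 0, 0, 0]; row 2: [0, I, 0, 0]; row 3: [0, 0, -I, 0]; row 4: [0, 0, 0, I].
M = (9/4)*rho(γ1) + (2)*rho(γ23), summed entrywise:
Answer: row 1: [9/4 - 2*I, 0, 0, 0]; row 2: [0, 9/4 + 2*I, 0, 0]; row 3: [0, 0, -9/4 - 2*I, 0]; row 4: [0, 0, 0, -9/4 + 2*I]


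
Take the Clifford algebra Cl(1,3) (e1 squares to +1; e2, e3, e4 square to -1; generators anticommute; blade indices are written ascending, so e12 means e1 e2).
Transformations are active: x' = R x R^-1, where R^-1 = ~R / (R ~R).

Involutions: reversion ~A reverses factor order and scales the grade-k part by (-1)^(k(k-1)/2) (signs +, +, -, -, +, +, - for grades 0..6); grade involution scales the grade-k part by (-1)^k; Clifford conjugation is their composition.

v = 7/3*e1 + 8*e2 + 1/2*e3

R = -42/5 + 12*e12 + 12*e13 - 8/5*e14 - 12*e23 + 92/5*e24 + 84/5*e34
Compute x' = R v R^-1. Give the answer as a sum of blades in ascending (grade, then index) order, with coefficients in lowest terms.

~R = -42/5 - 12*e12 - 12*e13 + 8/5*e14 + 12*e23 - 92/5*e24 - 84/5*e34, and R ~R = 2724/5, so R^-1 = ~R / (2724/5).
R v = -608/5*e1 - 446/5*e2 - 641/5*e3 + 478/3*e4 - 118*e123 + 836/15*e124 + 40*e134 + 626/5*e234
Answer: 26245/2043*e1 - 6238/2043*e2 - 55/1362*e3 - 9974/681*e4


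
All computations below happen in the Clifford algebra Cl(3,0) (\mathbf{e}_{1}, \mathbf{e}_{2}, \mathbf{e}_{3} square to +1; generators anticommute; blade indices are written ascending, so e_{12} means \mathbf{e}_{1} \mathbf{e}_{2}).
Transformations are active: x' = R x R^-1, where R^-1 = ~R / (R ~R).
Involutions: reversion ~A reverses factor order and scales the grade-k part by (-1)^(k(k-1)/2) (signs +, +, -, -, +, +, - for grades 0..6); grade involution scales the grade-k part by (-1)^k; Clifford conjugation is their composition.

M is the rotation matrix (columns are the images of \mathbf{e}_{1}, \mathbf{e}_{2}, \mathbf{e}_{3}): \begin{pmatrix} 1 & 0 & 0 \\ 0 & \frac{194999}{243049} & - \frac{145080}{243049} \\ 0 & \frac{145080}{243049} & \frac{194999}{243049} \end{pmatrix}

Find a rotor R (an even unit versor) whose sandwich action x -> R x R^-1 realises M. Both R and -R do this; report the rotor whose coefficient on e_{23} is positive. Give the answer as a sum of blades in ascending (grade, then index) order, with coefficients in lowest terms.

Method: write R = a + b12*e_{12} + b13*e_{13} + b23*e_{23} with a^2 + b12^2 + b13^2 + b23^2 = 1 (so R^-1 = ~R). Expanding the columns R e_j ~R gives tr M = 4a^2 - 1 and, from the antisymmetric part, M21 - M12 = -4a*b12, M13 - M31 = 4a*b13, M32 - M23 = -4a*b23.
Here tr M = \frac{633047}{243049}, so a^2 = (1 + tr M)/4 = \frac{219024}{243049} and a = ±\frac{468}{493}. Taking a = \frac{468}{493}: M21 - M12 = 0, M13 - M31 = 0, M32 - M23 = \frac{290160}{243049}, giving b12 = 0, b13 = 0, b23 = -\frac{155}{493}, i.e. R = \frac{468}{493} - \frac{155}{493} e_{23}.
Its e_{23} coefficient is negative, so report the other preimage -R.
Answer: -\frac{468}{493} + \frac{155}{493} e_{23}. Sheet selection: the two-to-one cover makes ±R indistinguishable at the matrix level (trace \frac{633047}{243049}), so uniqueness comes from the required sign on e_{23}.


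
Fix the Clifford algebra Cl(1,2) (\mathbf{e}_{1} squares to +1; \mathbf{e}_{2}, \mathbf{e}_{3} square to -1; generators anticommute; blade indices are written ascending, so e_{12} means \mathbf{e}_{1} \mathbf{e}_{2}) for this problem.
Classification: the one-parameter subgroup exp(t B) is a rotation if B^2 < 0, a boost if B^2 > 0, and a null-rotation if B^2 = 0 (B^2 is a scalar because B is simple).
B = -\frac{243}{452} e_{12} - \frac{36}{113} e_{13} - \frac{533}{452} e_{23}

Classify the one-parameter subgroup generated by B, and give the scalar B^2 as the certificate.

B^2 term by term: the squares give (-\frac{243}{452})^2*(e_{12})^2 + (-\frac{36}{113})^2*(e_{13})^2 + (-\frac{533}{452})^2*(e_{23})^2 = \frac{59049}{204304}*(+1) + \frac{1296}{12769}*(+1) + \frac{284089}{204304}*(-1) = -1 (each basis 2-blade squares to minus the product of its generators' squares); cross terms between blades sharing an index anticommute and cancel. So B^2 = -1.
Answer: rotation, certificate B^2 = -1. The class reads off the invariant scalar -1 directly.


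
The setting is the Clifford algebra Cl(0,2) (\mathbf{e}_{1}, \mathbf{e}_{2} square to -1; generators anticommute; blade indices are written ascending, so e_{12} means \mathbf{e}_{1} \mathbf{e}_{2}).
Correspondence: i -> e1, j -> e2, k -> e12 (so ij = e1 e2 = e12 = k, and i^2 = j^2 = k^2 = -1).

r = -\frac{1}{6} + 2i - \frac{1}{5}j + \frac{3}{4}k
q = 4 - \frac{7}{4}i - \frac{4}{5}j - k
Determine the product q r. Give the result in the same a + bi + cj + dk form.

In blades: q = 4 - \frac{7}{4} e_{1} - \frac{4}{5} e_{2} - e_{12}, r = -\frac{1}{6} + 2 e_{1} - \frac{1}{5} e_{2} + \frac{3}{4} e_{12}.
Distribute q over r term by term (generator squares from the signature, products reordered to ascending indices): (4)*r = -\frac{2}{3} + 8 e_{1} - \frac{4}{5} e_{2} + 3 e_{12}; (-\frac{7}{4} e_{1})*r = \frac{7}{2} + \frac{7}{24} e_{1} + \frac{21}{16} e_{2} + \frac{7}{20} e_{12}; (-\frac{4}{5} e_{2})*r = -\frac{4}{25} - \frac{3}{5} e_{1} + \frac{2}{15} e_{2} + \frac{8}{5} e_{12}; (-e_{12})*r = \frac{3}{4} - \frac{1}{5} e_{1} - 2 e_{2} + \frac{1}{6} e_{12}.
Sum: \frac{1027}{300} + \frac{899}{120} e_{1} - \frac{65}{48} e_{2} + \frac{307}{60} e_{12}; translating back through the correspondence:
Answer: \frac{1027}{300} + \frac{899}{120}i - \frac{65}{48}j + \frac{307}{60}k


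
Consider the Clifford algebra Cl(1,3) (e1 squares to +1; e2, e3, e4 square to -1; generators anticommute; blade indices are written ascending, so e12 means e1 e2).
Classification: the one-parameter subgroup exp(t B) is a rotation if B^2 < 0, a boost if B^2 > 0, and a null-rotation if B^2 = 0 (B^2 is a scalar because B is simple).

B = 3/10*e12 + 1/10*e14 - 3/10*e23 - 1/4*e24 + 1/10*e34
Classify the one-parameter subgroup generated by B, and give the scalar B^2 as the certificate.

B^2 term by term: the squares give (3/10)^2*(e12)^2 + (1/10)^2*(e14)^2 + (-3/10)^2*(e23)^2 + (-1/4)^2*(e24)^2 + (1/10)^2*(e34)^2 = 9/100*(+1) + 1/100*(+1) + 9/100*(-1) + 1/16*(-1) + 1/100*(-1) = -1/16 (each basis 2-blade squares to minus the product of its generators' squares); cross terms between blades sharing an index anticommute and cancel; the commuting (index-disjoint) pairs give grade-4 terms 2*c*c'*(blade product), which cancel blade by blade — e1234: 3/50 - 3/50 = 0 — confirming B is simple. So B^2 = -1/16.
Answer: rotation, certificate B^2 = -1/16. The invariant at work: B^2 = -1/16 is unchanged by conjugation, hence its sign classifies the subgroup whatever basis B is written in.


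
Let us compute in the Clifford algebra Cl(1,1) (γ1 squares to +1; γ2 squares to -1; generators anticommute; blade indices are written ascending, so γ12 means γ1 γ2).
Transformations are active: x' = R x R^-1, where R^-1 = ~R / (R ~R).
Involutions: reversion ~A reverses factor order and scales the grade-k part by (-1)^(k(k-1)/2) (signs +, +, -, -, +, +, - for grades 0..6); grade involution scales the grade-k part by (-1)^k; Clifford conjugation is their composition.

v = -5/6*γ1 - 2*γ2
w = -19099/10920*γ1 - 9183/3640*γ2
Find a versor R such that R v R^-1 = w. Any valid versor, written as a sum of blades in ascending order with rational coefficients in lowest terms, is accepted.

Key observation: q(v) = q(w) = -119/36 (sandwiches preserve the norm), so R = v + w = -28199/10920*γ1 - 16463/3640*γ2 works whenever it is invertible — the component of v along it is kept and (v - w)/2 reverses, sending v to w.
Answer: -28199/10920*γ1 - 16463/3640*γ2


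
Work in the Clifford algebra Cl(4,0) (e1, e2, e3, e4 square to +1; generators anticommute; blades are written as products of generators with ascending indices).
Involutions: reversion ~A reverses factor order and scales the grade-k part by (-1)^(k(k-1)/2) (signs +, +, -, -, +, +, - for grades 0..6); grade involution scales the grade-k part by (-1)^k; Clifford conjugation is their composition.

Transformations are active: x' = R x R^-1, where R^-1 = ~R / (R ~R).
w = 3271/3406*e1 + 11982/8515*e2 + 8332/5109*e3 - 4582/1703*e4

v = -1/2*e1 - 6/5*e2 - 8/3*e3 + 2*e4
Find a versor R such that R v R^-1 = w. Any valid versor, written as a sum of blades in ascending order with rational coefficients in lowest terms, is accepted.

Since q(v) = q(w) = 11521/900, the sum R = v + w = 784/1703*e1 + 1764/8515*e2 - 1764/1703*e3 - 1176/1703*e4 does the job whenever invertible.
Answer: 784/1703*e1 + 1764/8515*e2 - 1764/1703*e3 - 1176/1703*e4


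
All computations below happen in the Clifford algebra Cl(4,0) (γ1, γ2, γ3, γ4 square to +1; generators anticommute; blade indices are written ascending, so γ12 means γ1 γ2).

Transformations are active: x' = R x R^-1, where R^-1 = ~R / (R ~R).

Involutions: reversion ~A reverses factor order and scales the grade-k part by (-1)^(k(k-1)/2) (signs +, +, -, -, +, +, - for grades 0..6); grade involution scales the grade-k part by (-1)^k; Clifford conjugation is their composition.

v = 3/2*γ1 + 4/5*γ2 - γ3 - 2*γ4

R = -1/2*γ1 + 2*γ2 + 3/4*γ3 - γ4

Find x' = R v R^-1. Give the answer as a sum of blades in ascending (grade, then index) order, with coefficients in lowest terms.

~R = -1/2*γ1 + 2*γ2 + 3/4*γ3 - γ4, and R ~R = 93/16, so R^-1 = ~R / (93/16).
R v = 21/10 - 17/5*γ12 - 5/8*γ13 + 5/2*γ14 - 13/5*γ23 - 16/5*γ24 - 5/2*γ34
Answer: -577/310*γ1 + 20/31*γ2 + 239/155*γ3 + 198/155*γ4


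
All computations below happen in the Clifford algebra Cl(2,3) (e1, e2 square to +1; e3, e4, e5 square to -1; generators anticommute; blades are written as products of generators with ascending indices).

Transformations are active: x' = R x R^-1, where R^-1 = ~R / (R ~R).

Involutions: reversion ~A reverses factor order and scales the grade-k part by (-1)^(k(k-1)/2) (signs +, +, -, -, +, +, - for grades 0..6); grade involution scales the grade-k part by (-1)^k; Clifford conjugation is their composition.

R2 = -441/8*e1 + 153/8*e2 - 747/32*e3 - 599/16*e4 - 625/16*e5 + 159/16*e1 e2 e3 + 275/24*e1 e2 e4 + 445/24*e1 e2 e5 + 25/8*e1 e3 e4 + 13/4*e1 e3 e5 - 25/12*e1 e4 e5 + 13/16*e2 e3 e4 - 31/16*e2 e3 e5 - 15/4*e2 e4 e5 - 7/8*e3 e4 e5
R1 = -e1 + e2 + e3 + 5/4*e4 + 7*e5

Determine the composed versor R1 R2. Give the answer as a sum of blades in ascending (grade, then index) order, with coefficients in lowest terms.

Distribute over the terms of R1 (each basis-blade product reordered to ascending indices, repeated generators contracted through their squares):
(-e1) R2 = 441/8 - 153/8*e1 e2 + 747/32*e1 e3 + 599/16*e1 e4 + 625/16*e1 e5 - 159/16*e2 e3 - 275/24*e2 e4 - 445/24*e2 e5 - 25/8*e3 e4 - 13/4*e3 e5 + 25/12*e4 e5 - 13/16*e1 e2 e3 e4 + 31/16*e1 e2 e3 e5 + 15/4*e1 e2 e4 e5 + 7/8*e1 e3 e4 e5
(e2) R2 = 153/8 + 441/8*e1 e2 - 159/16*e1 e3 - 275/24*e1 e4 - 445/24*e1 e5 - 747/32*e2 e3 - 599/16*e2 e4 - 625/16*e2 e5 + 13/16*e3 e4 - 31/16*e3 e5 - 15/4*e4 e5 - 25/8*e1 e2 e3 e4 - 13/4*e1 e2 e3 e5 + 25/12*e1 e2 e4 e5 - 7/8*e2 e3 e4 e5
(e3) R2 = 747/32 - 159/16*e1 e2 + 441/8*e1 e3 + 25/8*e1 e4 + 13/4*e1 e5 - 153/8*e2 e3 + 13/16*e2 e4 - 31/16*e2 e5 - 599/16*e3 e4 - 625/16*e3 e5 + 7/8*e4 e5 + 275/24*e1 e2 e3 e4 + 445/24*e1 e2 e3 e5 + 25/12*e1 e3 e4 e5 + 15/4*e2 e3 e4 e5
(5/4*e4) R2 = 2995/64 - 1375/96*e1 e2 - 125/32*e1 e3 + 2205/32*e1 e4 - 125/48*e1 e5 - 65/64*e2 e3 - 765/32*e2 e4 - 75/16*e2 e5 + 3735/128*e3 e4 - 35/32*e3 e5 - 3125/64*e4 e5 - 795/64*e1 e2 e3 e4 + 2225/96*e1 e2 e4 e5 + 65/16*e1 e3 e4 e5 - 155/64*e2 e3 e4 e5
(7*e5) R2 = 4375/16 - 3115/24*e1 e2 - 91/4*e1 e3 + 175/12*e1 e4 + 3087/8*e1 e5 + 217/16*e2 e3 + 105/4*e2 e4 - 1071/8*e2 e5 + 49/8*e3 e4 + 5229/32*e3 e5 + 4193/16*e4 e5 - 1113/16*e1 e2 e3 e5 - 1925/24*e1 e2 e4 e5 - 175/8*e1 e3 e4 e5 - 91/16*e2 e3 e4 e5
Summing the partial products and collecting blades:
Answer: 26741/64 - 11333/96*e1 e2 + 335/8*e1 e3 + 3603/32*e1 e4 + 9769/24*e1 e5 - 2551/64*e2 e3 - 4391/96*e2 e4 - 9509/48*e2 e5 - 569/128*e3 e4 + 1889/16*e3 e5 + 40789/192*e4 e5 - 941/192*e1 e2 e3 e4 - 157/3*e1 e2 e3 e5 - 4915/96*e1 e2 e4 e5 - 713/48*e1 e3 e4 e5 - 335/64*e2 e3 e4 e5


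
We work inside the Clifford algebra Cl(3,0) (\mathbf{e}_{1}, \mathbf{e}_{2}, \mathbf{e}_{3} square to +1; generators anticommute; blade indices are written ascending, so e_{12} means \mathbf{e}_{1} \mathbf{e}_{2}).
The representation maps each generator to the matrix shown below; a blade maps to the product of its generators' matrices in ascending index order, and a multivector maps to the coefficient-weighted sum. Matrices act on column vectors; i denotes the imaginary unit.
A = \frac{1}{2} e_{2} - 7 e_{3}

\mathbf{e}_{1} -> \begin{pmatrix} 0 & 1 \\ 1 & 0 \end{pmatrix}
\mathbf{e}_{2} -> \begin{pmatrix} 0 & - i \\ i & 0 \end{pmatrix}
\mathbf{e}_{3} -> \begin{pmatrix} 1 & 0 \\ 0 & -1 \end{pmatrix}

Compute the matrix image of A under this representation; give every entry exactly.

M = (\frac{1}{2})*rho(e_{2}) + (-7)*rho(e_{3}), summed entrywise:
Answer: \begin{pmatrix} -7 & - \frac{i}{2} \\ \frac{i}{2} & 7 \end{pmatrix}


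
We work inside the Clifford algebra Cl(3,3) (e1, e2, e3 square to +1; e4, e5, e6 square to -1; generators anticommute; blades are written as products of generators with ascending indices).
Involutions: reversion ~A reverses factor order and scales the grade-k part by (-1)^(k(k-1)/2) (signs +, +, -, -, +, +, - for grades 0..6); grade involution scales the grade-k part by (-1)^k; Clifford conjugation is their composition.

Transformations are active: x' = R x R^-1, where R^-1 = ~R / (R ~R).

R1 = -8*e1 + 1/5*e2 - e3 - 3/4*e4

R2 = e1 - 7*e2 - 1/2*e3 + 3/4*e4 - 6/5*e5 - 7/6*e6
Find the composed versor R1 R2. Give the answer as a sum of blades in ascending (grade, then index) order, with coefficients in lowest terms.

Distribute over the terms of R1 (each basis-blade product reordered to ascending indices, repeated generators contracted through their squares):
(-8*e1) R2 = -8 + 56*e1 e2 + 4*e1 e3 - 6*e1 e4 + 48/5*e1 e5 + 28/3*e1 e6
(1/5*e2) R2 = -7/5 - 1/5*e1 e2 - 1/10*e2 e3 + 3/20*e2 e4 - 6/25*e2 e5 - 7/30*e2 e6
(-e3) R2 = 1/2 + e1 e3 - 7*e2 e3 - 3/4*e3 e4 + 6/5*e3 e5 + 7/6*e3 e6
(-3/4*e4) R2 = 9/16 + 3/4*e1 e4 - 21/4*e2 e4 - 3/8*e3 e4 + 9/10*e4 e5 + 7/8*e4 e6
Summing the partial products and collecting blades:
Answer: -667/80 + 279/5*e1 e2 + 5*e1 e3 - 21/4*e1 e4 + 48/5*e1 e5 + 28/3*e1 e6 - 71/10*e2 e3 - 51/10*e2 e4 - 6/25*e2 e5 - 7/30*e2 e6 - 9/8*e3 e4 + 6/5*e3 e5 + 7/6*e3 e6 + 9/10*e4 e5 + 7/8*e4 e6


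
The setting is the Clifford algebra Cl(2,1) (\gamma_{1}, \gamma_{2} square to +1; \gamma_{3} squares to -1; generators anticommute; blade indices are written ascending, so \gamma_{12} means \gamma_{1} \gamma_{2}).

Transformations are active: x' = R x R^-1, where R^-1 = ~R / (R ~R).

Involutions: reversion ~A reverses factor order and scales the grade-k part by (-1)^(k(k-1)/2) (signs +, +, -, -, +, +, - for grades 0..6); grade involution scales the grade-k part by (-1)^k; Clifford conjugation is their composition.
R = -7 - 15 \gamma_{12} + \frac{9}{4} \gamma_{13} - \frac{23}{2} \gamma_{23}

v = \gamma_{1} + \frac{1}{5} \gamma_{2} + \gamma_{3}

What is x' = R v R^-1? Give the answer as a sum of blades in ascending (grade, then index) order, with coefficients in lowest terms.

~R = -7 + 15 \gamma_{12} - \frac{9}{4} \gamma_{13} + \frac{23}{2} \gamma_{23}, and R ~R = \frac{2187}{16}, so R^-1 = ~R / (\frac{2187}{16}).
R v = -\frac{49}{4} \gamma_{1} + \frac{251}{10} \gamma_{2} - \frac{139}{20} \gamma_{3} - \frac{539}{20} \gamma_{123}
Answer: -\frac{15601}{3645} \gamma_{1} - \frac{40001}{10935} \gamma_{2} + \frac{61529}{10935} \gamma_{3}


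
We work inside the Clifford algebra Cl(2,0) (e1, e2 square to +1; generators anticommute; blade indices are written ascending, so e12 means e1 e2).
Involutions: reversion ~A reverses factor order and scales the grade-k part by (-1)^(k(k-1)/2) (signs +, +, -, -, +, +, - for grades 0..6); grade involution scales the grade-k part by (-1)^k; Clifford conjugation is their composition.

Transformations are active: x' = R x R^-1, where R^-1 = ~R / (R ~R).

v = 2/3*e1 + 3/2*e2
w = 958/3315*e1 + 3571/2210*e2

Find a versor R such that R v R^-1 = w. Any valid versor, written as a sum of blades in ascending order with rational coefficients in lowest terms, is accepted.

The midline construction: v and w both square to 97/36, so reflecting in their sum 1056/1105*e1 + 3443/1105*e2 exchanges them.
Answer: 1056/1105*e1 + 3443/1105*e2
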